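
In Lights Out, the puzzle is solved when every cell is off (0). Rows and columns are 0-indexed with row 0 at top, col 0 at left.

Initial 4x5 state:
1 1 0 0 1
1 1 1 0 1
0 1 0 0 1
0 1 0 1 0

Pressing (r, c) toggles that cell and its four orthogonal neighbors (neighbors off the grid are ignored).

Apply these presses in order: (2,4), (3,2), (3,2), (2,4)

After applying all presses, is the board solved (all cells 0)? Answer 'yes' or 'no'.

After press 1 at (2,4):
1 1 0 0 1
1 1 1 0 0
0 1 0 1 0
0 1 0 1 1

After press 2 at (3,2):
1 1 0 0 1
1 1 1 0 0
0 1 1 1 0
0 0 1 0 1

After press 3 at (3,2):
1 1 0 0 1
1 1 1 0 0
0 1 0 1 0
0 1 0 1 1

After press 4 at (2,4):
1 1 0 0 1
1 1 1 0 1
0 1 0 0 1
0 1 0 1 0

Lights still on: 11

Answer: no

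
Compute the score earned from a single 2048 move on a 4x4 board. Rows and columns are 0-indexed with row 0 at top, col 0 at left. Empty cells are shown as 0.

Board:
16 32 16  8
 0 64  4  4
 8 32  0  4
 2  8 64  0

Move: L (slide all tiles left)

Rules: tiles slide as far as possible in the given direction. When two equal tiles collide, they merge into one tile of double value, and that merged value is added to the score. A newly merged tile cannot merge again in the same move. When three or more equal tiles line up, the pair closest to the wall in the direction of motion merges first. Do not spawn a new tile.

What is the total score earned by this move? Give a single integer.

Slide left:
row 0: [16, 32, 16, 8] -> [16, 32, 16, 8]  score +0 (running 0)
row 1: [0, 64, 4, 4] -> [64, 8, 0, 0]  score +8 (running 8)
row 2: [8, 32, 0, 4] -> [8, 32, 4, 0]  score +0 (running 8)
row 3: [2, 8, 64, 0] -> [2, 8, 64, 0]  score +0 (running 8)
Board after move:
16 32 16  8
64  8  0  0
 8 32  4  0
 2  8 64  0

Answer: 8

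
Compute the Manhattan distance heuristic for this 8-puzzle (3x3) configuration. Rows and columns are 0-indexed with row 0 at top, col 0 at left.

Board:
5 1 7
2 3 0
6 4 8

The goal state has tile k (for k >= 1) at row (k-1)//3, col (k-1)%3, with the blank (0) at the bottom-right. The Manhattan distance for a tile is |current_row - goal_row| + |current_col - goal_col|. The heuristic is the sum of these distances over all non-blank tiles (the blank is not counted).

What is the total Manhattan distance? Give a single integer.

Answer: 17

Derivation:
Tile 5: at (0,0), goal (1,1), distance |0-1|+|0-1| = 2
Tile 1: at (0,1), goal (0,0), distance |0-0|+|1-0| = 1
Tile 7: at (0,2), goal (2,0), distance |0-2|+|2-0| = 4
Tile 2: at (1,0), goal (0,1), distance |1-0|+|0-1| = 2
Tile 3: at (1,1), goal (0,2), distance |1-0|+|1-2| = 2
Tile 6: at (2,0), goal (1,2), distance |2-1|+|0-2| = 3
Tile 4: at (2,1), goal (1,0), distance |2-1|+|1-0| = 2
Tile 8: at (2,2), goal (2,1), distance |2-2|+|2-1| = 1
Sum: 2 + 1 + 4 + 2 + 2 + 3 + 2 + 1 = 17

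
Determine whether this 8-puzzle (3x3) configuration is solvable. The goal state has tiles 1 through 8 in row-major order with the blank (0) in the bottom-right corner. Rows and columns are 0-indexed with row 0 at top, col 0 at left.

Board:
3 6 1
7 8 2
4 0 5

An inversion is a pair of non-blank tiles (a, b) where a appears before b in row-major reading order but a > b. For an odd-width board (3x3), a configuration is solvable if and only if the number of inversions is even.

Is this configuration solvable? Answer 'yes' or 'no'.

Inversions (pairs i<j in row-major order where tile[i] > tile[j] > 0): 12
12 is even, so the puzzle is solvable.

Answer: yes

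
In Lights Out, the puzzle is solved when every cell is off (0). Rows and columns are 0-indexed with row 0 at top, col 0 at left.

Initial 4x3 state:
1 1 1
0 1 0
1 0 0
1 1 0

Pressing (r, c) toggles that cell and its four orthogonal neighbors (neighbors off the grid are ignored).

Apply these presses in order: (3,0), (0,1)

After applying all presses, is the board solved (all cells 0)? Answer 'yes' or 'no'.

Answer: yes

Derivation:
After press 1 at (3,0):
1 1 1
0 1 0
0 0 0
0 0 0

After press 2 at (0,1):
0 0 0
0 0 0
0 0 0
0 0 0

Lights still on: 0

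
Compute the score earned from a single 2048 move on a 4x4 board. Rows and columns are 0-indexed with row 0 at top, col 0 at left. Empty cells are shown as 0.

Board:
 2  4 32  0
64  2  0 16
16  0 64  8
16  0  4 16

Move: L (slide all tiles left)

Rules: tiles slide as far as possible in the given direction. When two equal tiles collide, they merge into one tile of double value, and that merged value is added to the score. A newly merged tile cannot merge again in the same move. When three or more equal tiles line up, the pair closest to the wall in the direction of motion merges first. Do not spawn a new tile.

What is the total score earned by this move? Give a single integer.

Slide left:
row 0: [2, 4, 32, 0] -> [2, 4, 32, 0]  score +0 (running 0)
row 1: [64, 2, 0, 16] -> [64, 2, 16, 0]  score +0 (running 0)
row 2: [16, 0, 64, 8] -> [16, 64, 8, 0]  score +0 (running 0)
row 3: [16, 0, 4, 16] -> [16, 4, 16, 0]  score +0 (running 0)
Board after move:
 2  4 32  0
64  2 16  0
16 64  8  0
16  4 16  0

Answer: 0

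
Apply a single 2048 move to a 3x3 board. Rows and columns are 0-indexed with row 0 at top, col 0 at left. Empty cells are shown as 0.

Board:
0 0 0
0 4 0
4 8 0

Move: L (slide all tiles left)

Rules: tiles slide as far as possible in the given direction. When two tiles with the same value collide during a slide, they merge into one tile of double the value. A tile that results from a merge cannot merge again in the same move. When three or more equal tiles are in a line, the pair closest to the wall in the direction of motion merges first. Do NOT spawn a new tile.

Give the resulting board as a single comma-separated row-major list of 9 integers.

Slide left:
row 0: [0, 0, 0] -> [0, 0, 0]
row 1: [0, 4, 0] -> [4, 0, 0]
row 2: [4, 8, 0] -> [4, 8, 0]

Answer: 0, 0, 0, 4, 0, 0, 4, 8, 0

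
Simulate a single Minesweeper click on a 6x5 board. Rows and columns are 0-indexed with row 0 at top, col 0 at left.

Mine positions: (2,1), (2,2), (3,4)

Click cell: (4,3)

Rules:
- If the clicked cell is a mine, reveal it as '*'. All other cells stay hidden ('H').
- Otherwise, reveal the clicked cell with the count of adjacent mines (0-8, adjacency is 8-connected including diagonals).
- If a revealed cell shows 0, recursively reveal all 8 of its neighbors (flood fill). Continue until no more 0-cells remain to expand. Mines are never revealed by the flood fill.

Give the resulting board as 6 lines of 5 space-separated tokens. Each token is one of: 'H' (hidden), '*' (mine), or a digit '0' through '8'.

H H H H H
H H H H H
H H H H H
H H H H H
H H H 1 H
H H H H H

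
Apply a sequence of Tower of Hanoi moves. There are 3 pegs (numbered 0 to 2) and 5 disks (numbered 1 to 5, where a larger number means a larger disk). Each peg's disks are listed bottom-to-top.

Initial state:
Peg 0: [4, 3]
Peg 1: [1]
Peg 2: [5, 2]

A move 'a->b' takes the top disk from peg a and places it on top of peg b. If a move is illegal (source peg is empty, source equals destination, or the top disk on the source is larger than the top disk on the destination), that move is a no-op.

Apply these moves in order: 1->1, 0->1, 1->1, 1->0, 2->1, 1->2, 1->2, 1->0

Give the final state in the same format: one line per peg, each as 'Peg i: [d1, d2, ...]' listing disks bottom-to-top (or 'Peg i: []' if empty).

After move 1 (1->1):
Peg 0: [4, 3]
Peg 1: [1]
Peg 2: [5, 2]

After move 2 (0->1):
Peg 0: [4, 3]
Peg 1: [1]
Peg 2: [5, 2]

After move 3 (1->1):
Peg 0: [4, 3]
Peg 1: [1]
Peg 2: [5, 2]

After move 4 (1->0):
Peg 0: [4, 3, 1]
Peg 1: []
Peg 2: [5, 2]

After move 5 (2->1):
Peg 0: [4, 3, 1]
Peg 1: [2]
Peg 2: [5]

After move 6 (1->2):
Peg 0: [4, 3, 1]
Peg 1: []
Peg 2: [5, 2]

After move 7 (1->2):
Peg 0: [4, 3, 1]
Peg 1: []
Peg 2: [5, 2]

After move 8 (1->0):
Peg 0: [4, 3, 1]
Peg 1: []
Peg 2: [5, 2]

Answer: Peg 0: [4, 3, 1]
Peg 1: []
Peg 2: [5, 2]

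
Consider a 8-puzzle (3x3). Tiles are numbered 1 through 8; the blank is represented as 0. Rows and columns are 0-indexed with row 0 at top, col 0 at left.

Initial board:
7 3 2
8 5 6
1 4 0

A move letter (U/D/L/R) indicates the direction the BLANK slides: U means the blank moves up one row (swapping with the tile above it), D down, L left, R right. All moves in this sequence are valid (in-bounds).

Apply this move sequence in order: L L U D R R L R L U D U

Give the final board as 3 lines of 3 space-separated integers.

After move 1 (L):
7 3 2
8 5 6
1 0 4

After move 2 (L):
7 3 2
8 5 6
0 1 4

After move 3 (U):
7 3 2
0 5 6
8 1 4

After move 4 (D):
7 3 2
8 5 6
0 1 4

After move 5 (R):
7 3 2
8 5 6
1 0 4

After move 6 (R):
7 3 2
8 5 6
1 4 0

After move 7 (L):
7 3 2
8 5 6
1 0 4

After move 8 (R):
7 3 2
8 5 6
1 4 0

After move 9 (L):
7 3 2
8 5 6
1 0 4

After move 10 (U):
7 3 2
8 0 6
1 5 4

After move 11 (D):
7 3 2
8 5 6
1 0 4

After move 12 (U):
7 3 2
8 0 6
1 5 4

Answer: 7 3 2
8 0 6
1 5 4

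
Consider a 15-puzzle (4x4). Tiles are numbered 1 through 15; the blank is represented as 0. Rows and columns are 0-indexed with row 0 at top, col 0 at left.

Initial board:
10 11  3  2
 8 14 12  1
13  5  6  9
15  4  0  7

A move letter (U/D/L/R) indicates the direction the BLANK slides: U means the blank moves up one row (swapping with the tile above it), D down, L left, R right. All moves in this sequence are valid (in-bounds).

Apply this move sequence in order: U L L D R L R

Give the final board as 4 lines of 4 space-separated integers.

After move 1 (U):
10 11  3  2
 8 14 12  1
13  5  0  9
15  4  6  7

After move 2 (L):
10 11  3  2
 8 14 12  1
13  0  5  9
15  4  6  7

After move 3 (L):
10 11  3  2
 8 14 12  1
 0 13  5  9
15  4  6  7

After move 4 (D):
10 11  3  2
 8 14 12  1
15 13  5  9
 0  4  6  7

After move 5 (R):
10 11  3  2
 8 14 12  1
15 13  5  9
 4  0  6  7

After move 6 (L):
10 11  3  2
 8 14 12  1
15 13  5  9
 0  4  6  7

After move 7 (R):
10 11  3  2
 8 14 12  1
15 13  5  9
 4  0  6  7

Answer: 10 11  3  2
 8 14 12  1
15 13  5  9
 4  0  6  7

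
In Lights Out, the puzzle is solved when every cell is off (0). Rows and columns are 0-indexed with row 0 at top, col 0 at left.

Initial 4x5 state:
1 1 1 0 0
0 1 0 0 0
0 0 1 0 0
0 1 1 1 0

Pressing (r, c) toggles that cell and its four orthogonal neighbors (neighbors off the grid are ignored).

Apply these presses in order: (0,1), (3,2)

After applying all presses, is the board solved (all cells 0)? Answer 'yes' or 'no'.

Answer: yes

Derivation:
After press 1 at (0,1):
0 0 0 0 0
0 0 0 0 0
0 0 1 0 0
0 1 1 1 0

After press 2 at (3,2):
0 0 0 0 0
0 0 0 0 0
0 0 0 0 0
0 0 0 0 0

Lights still on: 0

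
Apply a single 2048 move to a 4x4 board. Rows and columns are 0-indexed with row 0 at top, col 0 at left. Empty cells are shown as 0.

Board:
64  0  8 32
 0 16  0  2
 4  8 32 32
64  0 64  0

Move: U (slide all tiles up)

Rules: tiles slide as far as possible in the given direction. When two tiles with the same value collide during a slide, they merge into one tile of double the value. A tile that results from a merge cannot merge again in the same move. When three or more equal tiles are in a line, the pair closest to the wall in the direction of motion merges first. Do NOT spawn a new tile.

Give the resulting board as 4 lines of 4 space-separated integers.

Slide up:
col 0: [64, 0, 4, 64] -> [64, 4, 64, 0]
col 1: [0, 16, 8, 0] -> [16, 8, 0, 0]
col 2: [8, 0, 32, 64] -> [8, 32, 64, 0]
col 3: [32, 2, 32, 0] -> [32, 2, 32, 0]

Answer: 64 16  8 32
 4  8 32  2
64  0 64 32
 0  0  0  0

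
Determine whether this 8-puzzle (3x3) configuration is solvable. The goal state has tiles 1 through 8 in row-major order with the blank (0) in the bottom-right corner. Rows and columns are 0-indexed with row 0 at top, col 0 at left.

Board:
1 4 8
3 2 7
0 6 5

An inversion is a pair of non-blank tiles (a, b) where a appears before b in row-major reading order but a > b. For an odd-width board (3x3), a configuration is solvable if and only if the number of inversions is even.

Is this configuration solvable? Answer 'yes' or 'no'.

Inversions (pairs i<j in row-major order where tile[i] > tile[j] > 0): 11
11 is odd, so the puzzle is not solvable.

Answer: no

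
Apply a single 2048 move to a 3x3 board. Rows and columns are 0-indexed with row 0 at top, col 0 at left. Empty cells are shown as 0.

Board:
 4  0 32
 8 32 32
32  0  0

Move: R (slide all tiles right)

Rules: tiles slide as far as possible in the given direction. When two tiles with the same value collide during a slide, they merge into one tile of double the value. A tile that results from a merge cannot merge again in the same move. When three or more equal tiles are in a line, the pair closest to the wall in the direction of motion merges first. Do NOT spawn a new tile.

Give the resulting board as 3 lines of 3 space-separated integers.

Slide right:
row 0: [4, 0, 32] -> [0, 4, 32]
row 1: [8, 32, 32] -> [0, 8, 64]
row 2: [32, 0, 0] -> [0, 0, 32]

Answer:  0  4 32
 0  8 64
 0  0 32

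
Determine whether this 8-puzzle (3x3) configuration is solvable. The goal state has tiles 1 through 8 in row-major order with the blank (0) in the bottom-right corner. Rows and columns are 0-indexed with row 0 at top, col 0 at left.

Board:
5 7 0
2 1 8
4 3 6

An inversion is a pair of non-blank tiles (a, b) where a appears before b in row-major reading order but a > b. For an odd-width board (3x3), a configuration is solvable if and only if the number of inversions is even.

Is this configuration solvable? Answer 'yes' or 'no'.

Answer: yes

Derivation:
Inversions (pairs i<j in row-major order where tile[i] > tile[j] > 0): 14
14 is even, so the puzzle is solvable.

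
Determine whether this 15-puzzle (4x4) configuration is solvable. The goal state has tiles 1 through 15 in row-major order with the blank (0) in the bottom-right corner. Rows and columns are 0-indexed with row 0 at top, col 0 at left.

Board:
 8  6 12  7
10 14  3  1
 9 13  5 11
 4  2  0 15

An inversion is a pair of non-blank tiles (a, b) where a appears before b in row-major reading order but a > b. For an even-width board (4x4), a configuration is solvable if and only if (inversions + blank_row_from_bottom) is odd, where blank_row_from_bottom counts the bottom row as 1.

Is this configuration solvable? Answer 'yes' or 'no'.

Answer: yes

Derivation:
Inversions: 54
Blank is in row 3 (0-indexed from top), which is row 1 counting from the bottom (bottom = 1).
54 + 1 = 55, which is odd, so the puzzle is solvable.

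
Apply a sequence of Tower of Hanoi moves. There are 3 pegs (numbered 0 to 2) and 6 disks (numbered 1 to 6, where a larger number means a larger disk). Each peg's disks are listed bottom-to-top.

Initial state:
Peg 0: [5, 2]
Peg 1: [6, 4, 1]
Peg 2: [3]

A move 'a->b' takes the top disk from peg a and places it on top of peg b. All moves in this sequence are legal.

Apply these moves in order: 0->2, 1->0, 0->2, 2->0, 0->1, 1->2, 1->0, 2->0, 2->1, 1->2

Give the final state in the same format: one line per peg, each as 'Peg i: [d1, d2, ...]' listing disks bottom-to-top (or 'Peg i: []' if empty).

Answer: Peg 0: [5, 4, 1]
Peg 1: [6]
Peg 2: [3, 2]

Derivation:
After move 1 (0->2):
Peg 0: [5]
Peg 1: [6, 4, 1]
Peg 2: [3, 2]

After move 2 (1->0):
Peg 0: [5, 1]
Peg 1: [6, 4]
Peg 2: [3, 2]

After move 3 (0->2):
Peg 0: [5]
Peg 1: [6, 4]
Peg 2: [3, 2, 1]

After move 4 (2->0):
Peg 0: [5, 1]
Peg 1: [6, 4]
Peg 2: [3, 2]

After move 5 (0->1):
Peg 0: [5]
Peg 1: [6, 4, 1]
Peg 2: [3, 2]

After move 6 (1->2):
Peg 0: [5]
Peg 1: [6, 4]
Peg 2: [3, 2, 1]

After move 7 (1->0):
Peg 0: [5, 4]
Peg 1: [6]
Peg 2: [3, 2, 1]

After move 8 (2->0):
Peg 0: [5, 4, 1]
Peg 1: [6]
Peg 2: [3, 2]

After move 9 (2->1):
Peg 0: [5, 4, 1]
Peg 1: [6, 2]
Peg 2: [3]

After move 10 (1->2):
Peg 0: [5, 4, 1]
Peg 1: [6]
Peg 2: [3, 2]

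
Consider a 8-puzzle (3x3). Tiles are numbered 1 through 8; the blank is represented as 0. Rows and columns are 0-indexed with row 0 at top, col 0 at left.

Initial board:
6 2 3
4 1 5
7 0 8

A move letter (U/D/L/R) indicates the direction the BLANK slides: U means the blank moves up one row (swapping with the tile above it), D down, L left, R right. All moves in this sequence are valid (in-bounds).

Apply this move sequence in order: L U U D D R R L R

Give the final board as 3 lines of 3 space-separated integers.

Answer: 6 2 3
4 1 5
7 8 0

Derivation:
After move 1 (L):
6 2 3
4 1 5
0 7 8

After move 2 (U):
6 2 3
0 1 5
4 7 8

After move 3 (U):
0 2 3
6 1 5
4 7 8

After move 4 (D):
6 2 3
0 1 5
4 7 8

After move 5 (D):
6 2 3
4 1 5
0 7 8

After move 6 (R):
6 2 3
4 1 5
7 0 8

After move 7 (R):
6 2 3
4 1 5
7 8 0

After move 8 (L):
6 2 3
4 1 5
7 0 8

After move 9 (R):
6 2 3
4 1 5
7 8 0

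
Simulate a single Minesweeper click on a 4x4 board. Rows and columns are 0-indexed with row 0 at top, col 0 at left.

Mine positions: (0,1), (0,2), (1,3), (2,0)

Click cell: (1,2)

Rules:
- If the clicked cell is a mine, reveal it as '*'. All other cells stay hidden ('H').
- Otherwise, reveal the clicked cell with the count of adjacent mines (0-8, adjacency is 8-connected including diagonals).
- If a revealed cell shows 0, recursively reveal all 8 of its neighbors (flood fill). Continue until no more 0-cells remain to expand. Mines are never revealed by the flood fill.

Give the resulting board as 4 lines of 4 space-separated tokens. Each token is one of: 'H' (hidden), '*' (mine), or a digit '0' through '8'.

H H H H
H H 3 H
H H H H
H H H H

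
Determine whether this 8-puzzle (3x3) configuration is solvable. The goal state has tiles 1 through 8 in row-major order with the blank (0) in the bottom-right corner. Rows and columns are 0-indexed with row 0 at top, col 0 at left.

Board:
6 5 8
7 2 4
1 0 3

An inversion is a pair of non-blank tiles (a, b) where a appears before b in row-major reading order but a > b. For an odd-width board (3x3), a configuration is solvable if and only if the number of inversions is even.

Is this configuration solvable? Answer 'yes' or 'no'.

Answer: no

Derivation:
Inversions (pairs i<j in row-major order where tile[i] > tile[j] > 0): 21
21 is odd, so the puzzle is not solvable.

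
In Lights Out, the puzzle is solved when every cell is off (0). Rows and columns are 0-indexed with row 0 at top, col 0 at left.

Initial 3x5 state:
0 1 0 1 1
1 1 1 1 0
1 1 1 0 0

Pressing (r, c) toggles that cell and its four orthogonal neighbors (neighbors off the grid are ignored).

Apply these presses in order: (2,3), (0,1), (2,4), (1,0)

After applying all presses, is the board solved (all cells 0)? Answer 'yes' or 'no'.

Answer: no

Derivation:
After press 1 at (2,3):
0 1 0 1 1
1 1 1 0 0
1 1 0 1 1

After press 2 at (0,1):
1 0 1 1 1
1 0 1 0 0
1 1 0 1 1

After press 3 at (2,4):
1 0 1 1 1
1 0 1 0 1
1 1 0 0 0

After press 4 at (1,0):
0 0 1 1 1
0 1 1 0 1
0 1 0 0 0

Lights still on: 7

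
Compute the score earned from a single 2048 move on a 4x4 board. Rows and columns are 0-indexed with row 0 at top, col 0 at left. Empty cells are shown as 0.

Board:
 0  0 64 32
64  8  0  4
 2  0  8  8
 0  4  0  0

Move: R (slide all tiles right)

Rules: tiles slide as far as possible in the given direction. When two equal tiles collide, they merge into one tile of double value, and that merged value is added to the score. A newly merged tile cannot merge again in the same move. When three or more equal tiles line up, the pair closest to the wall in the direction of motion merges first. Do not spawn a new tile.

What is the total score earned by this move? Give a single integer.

Answer: 16

Derivation:
Slide right:
row 0: [0, 0, 64, 32] -> [0, 0, 64, 32]  score +0 (running 0)
row 1: [64, 8, 0, 4] -> [0, 64, 8, 4]  score +0 (running 0)
row 2: [2, 0, 8, 8] -> [0, 0, 2, 16]  score +16 (running 16)
row 3: [0, 4, 0, 0] -> [0, 0, 0, 4]  score +0 (running 16)
Board after move:
 0  0 64 32
 0 64  8  4
 0  0  2 16
 0  0  0  4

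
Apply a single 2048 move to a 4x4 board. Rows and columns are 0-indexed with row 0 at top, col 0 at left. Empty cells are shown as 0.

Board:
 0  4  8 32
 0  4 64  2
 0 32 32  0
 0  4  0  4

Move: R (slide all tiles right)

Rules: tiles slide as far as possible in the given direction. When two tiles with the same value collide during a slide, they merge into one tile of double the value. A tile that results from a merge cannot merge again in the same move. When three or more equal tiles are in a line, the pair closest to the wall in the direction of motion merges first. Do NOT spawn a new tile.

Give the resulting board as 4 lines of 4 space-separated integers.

Slide right:
row 0: [0, 4, 8, 32] -> [0, 4, 8, 32]
row 1: [0, 4, 64, 2] -> [0, 4, 64, 2]
row 2: [0, 32, 32, 0] -> [0, 0, 0, 64]
row 3: [0, 4, 0, 4] -> [0, 0, 0, 8]

Answer:  0  4  8 32
 0  4 64  2
 0  0  0 64
 0  0  0  8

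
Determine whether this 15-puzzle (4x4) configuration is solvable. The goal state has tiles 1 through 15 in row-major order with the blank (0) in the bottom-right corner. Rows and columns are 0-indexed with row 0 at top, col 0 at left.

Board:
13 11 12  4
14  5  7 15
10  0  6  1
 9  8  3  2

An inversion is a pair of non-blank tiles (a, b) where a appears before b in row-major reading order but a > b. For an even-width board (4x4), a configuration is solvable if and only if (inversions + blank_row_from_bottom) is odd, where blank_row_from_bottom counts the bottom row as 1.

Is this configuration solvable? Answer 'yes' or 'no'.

Inversions: 73
Blank is in row 2 (0-indexed from top), which is row 2 counting from the bottom (bottom = 1).
73 + 2 = 75, which is odd, so the puzzle is solvable.

Answer: yes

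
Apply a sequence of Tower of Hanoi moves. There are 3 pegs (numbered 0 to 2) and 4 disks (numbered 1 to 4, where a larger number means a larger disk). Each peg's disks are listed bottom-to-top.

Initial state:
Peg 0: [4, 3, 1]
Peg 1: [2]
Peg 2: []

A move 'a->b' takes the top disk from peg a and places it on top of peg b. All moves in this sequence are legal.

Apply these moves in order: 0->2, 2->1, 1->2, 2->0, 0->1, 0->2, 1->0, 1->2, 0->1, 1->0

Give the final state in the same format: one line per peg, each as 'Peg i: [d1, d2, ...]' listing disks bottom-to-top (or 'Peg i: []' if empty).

After move 1 (0->2):
Peg 0: [4, 3]
Peg 1: [2]
Peg 2: [1]

After move 2 (2->1):
Peg 0: [4, 3]
Peg 1: [2, 1]
Peg 2: []

After move 3 (1->2):
Peg 0: [4, 3]
Peg 1: [2]
Peg 2: [1]

After move 4 (2->0):
Peg 0: [4, 3, 1]
Peg 1: [2]
Peg 2: []

After move 5 (0->1):
Peg 0: [4, 3]
Peg 1: [2, 1]
Peg 2: []

After move 6 (0->2):
Peg 0: [4]
Peg 1: [2, 1]
Peg 2: [3]

After move 7 (1->0):
Peg 0: [4, 1]
Peg 1: [2]
Peg 2: [3]

After move 8 (1->2):
Peg 0: [4, 1]
Peg 1: []
Peg 2: [3, 2]

After move 9 (0->1):
Peg 0: [4]
Peg 1: [1]
Peg 2: [3, 2]

After move 10 (1->0):
Peg 0: [4, 1]
Peg 1: []
Peg 2: [3, 2]

Answer: Peg 0: [4, 1]
Peg 1: []
Peg 2: [3, 2]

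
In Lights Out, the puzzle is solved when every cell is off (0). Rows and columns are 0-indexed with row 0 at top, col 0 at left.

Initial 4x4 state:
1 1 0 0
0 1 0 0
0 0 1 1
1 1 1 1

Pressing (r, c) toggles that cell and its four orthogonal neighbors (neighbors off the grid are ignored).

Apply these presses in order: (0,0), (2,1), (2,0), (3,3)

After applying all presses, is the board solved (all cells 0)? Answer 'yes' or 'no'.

Answer: yes

Derivation:
After press 1 at (0,0):
0 0 0 0
1 1 0 0
0 0 1 1
1 1 1 1

After press 2 at (2,1):
0 0 0 0
1 0 0 0
1 1 0 1
1 0 1 1

After press 3 at (2,0):
0 0 0 0
0 0 0 0
0 0 0 1
0 0 1 1

After press 4 at (3,3):
0 0 0 0
0 0 0 0
0 0 0 0
0 0 0 0

Lights still on: 0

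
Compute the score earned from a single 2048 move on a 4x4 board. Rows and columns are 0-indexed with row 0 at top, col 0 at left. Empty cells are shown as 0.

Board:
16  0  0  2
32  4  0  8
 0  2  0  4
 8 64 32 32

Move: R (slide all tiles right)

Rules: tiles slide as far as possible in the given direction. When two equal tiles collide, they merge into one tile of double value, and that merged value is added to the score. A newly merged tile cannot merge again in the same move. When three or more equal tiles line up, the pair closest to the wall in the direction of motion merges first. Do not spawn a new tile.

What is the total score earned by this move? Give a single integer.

Slide right:
row 0: [16, 0, 0, 2] -> [0, 0, 16, 2]  score +0 (running 0)
row 1: [32, 4, 0, 8] -> [0, 32, 4, 8]  score +0 (running 0)
row 2: [0, 2, 0, 4] -> [0, 0, 2, 4]  score +0 (running 0)
row 3: [8, 64, 32, 32] -> [0, 8, 64, 64]  score +64 (running 64)
Board after move:
 0  0 16  2
 0 32  4  8
 0  0  2  4
 0  8 64 64

Answer: 64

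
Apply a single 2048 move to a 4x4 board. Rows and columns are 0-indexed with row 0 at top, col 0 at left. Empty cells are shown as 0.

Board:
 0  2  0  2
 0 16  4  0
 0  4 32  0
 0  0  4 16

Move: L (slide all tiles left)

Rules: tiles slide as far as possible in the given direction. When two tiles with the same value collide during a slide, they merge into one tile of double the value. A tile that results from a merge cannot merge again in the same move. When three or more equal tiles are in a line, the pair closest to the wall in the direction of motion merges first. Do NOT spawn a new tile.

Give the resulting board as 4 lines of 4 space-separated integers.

Answer:  4  0  0  0
16  4  0  0
 4 32  0  0
 4 16  0  0

Derivation:
Slide left:
row 0: [0, 2, 0, 2] -> [4, 0, 0, 0]
row 1: [0, 16, 4, 0] -> [16, 4, 0, 0]
row 2: [0, 4, 32, 0] -> [4, 32, 0, 0]
row 3: [0, 0, 4, 16] -> [4, 16, 0, 0]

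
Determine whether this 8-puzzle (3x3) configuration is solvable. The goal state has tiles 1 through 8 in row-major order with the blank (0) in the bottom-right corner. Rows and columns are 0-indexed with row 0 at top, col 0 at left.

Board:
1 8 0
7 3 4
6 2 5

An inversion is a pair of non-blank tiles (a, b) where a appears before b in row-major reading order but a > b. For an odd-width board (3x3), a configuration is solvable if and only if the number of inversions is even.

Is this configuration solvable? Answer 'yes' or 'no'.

Inversions (pairs i<j in row-major order where tile[i] > tile[j] > 0): 15
15 is odd, so the puzzle is not solvable.

Answer: no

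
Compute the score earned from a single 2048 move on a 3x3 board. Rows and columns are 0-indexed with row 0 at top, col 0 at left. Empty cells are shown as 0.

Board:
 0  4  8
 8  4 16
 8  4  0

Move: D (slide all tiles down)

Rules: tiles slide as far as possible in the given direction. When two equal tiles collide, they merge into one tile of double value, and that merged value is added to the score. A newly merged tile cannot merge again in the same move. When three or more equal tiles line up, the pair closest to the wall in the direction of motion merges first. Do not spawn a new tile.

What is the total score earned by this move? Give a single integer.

Slide down:
col 0: [0, 8, 8] -> [0, 0, 16]  score +16 (running 16)
col 1: [4, 4, 4] -> [0, 4, 8]  score +8 (running 24)
col 2: [8, 16, 0] -> [0, 8, 16]  score +0 (running 24)
Board after move:
 0  0  0
 0  4  8
16  8 16

Answer: 24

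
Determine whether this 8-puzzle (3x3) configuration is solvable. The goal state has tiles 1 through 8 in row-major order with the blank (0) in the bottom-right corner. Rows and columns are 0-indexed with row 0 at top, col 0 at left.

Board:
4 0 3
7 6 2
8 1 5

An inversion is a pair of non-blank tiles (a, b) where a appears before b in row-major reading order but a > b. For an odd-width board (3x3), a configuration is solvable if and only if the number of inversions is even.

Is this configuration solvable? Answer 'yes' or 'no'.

Inversions (pairs i<j in row-major order where tile[i] > tile[j] > 0): 15
15 is odd, so the puzzle is not solvable.

Answer: no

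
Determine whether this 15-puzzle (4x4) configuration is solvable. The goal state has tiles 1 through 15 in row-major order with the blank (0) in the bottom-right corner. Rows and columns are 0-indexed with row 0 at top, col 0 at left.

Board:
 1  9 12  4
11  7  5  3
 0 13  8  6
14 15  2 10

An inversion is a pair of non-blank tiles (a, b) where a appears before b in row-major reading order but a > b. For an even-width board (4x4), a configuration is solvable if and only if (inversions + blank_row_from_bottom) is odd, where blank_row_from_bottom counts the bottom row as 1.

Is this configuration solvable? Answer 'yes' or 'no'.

Answer: yes

Derivation:
Inversions: 43
Blank is in row 2 (0-indexed from top), which is row 2 counting from the bottom (bottom = 1).
43 + 2 = 45, which is odd, so the puzzle is solvable.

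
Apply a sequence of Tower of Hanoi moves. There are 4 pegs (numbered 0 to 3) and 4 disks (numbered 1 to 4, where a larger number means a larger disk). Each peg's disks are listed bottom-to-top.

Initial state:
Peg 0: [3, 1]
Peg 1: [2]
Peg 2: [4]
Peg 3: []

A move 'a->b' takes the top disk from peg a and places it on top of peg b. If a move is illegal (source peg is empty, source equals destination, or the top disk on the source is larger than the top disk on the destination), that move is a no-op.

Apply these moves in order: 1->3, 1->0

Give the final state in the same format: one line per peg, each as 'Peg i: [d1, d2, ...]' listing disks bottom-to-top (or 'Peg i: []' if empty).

Answer: Peg 0: [3, 1]
Peg 1: []
Peg 2: [4]
Peg 3: [2]

Derivation:
After move 1 (1->3):
Peg 0: [3, 1]
Peg 1: []
Peg 2: [4]
Peg 3: [2]

After move 2 (1->0):
Peg 0: [3, 1]
Peg 1: []
Peg 2: [4]
Peg 3: [2]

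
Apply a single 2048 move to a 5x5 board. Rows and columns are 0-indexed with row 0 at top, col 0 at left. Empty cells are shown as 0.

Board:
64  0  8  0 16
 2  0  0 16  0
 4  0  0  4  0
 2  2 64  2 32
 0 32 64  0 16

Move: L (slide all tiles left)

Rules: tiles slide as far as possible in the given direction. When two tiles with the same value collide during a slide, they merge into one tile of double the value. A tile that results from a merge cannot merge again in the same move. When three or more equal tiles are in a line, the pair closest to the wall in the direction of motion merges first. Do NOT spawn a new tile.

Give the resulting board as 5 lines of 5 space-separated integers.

Answer: 64  8 16  0  0
 2 16  0  0  0
 8  0  0  0  0
 4 64  2 32  0
32 64 16  0  0

Derivation:
Slide left:
row 0: [64, 0, 8, 0, 16] -> [64, 8, 16, 0, 0]
row 1: [2, 0, 0, 16, 0] -> [2, 16, 0, 0, 0]
row 2: [4, 0, 0, 4, 0] -> [8, 0, 0, 0, 0]
row 3: [2, 2, 64, 2, 32] -> [4, 64, 2, 32, 0]
row 4: [0, 32, 64, 0, 16] -> [32, 64, 16, 0, 0]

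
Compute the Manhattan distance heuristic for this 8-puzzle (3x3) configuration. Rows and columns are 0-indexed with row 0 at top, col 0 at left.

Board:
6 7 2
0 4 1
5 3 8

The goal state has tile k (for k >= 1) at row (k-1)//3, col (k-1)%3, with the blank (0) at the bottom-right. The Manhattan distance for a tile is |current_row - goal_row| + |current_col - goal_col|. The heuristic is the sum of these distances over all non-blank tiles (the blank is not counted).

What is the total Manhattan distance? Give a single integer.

Answer: 17

Derivation:
Tile 6: (0,0)->(1,2) = 3
Tile 7: (0,1)->(2,0) = 3
Tile 2: (0,2)->(0,1) = 1
Tile 4: (1,1)->(1,0) = 1
Tile 1: (1,2)->(0,0) = 3
Tile 5: (2,0)->(1,1) = 2
Tile 3: (2,1)->(0,2) = 3
Tile 8: (2,2)->(2,1) = 1
Sum: 3 + 3 + 1 + 1 + 3 + 2 + 3 + 1 = 17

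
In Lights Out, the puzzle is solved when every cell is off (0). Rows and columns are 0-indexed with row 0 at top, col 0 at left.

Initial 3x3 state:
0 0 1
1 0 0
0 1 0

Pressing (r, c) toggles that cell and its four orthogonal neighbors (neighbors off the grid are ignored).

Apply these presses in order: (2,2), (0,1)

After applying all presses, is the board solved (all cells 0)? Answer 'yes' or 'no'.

Answer: no

Derivation:
After press 1 at (2,2):
0 0 1
1 0 1
0 0 1

After press 2 at (0,1):
1 1 0
1 1 1
0 0 1

Lights still on: 6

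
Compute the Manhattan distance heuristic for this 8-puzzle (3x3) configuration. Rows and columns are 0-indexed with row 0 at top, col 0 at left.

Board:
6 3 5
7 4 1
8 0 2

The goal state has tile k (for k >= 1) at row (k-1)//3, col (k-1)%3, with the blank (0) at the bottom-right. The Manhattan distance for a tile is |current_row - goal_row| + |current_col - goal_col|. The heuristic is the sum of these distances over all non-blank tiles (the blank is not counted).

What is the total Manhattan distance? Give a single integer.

Answer: 15

Derivation:
Tile 6: at (0,0), goal (1,2), distance |0-1|+|0-2| = 3
Tile 3: at (0,1), goal (0,2), distance |0-0|+|1-2| = 1
Tile 5: at (0,2), goal (1,1), distance |0-1|+|2-1| = 2
Tile 7: at (1,0), goal (2,0), distance |1-2|+|0-0| = 1
Tile 4: at (1,1), goal (1,0), distance |1-1|+|1-0| = 1
Tile 1: at (1,2), goal (0,0), distance |1-0|+|2-0| = 3
Tile 8: at (2,0), goal (2,1), distance |2-2|+|0-1| = 1
Tile 2: at (2,2), goal (0,1), distance |2-0|+|2-1| = 3
Sum: 3 + 1 + 2 + 1 + 1 + 3 + 1 + 3 = 15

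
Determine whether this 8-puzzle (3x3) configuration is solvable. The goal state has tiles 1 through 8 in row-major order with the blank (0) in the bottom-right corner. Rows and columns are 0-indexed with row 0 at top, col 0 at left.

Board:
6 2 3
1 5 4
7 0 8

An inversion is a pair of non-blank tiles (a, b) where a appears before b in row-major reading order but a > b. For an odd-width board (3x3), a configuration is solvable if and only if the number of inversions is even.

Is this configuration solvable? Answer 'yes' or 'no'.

Answer: yes

Derivation:
Inversions (pairs i<j in row-major order where tile[i] > tile[j] > 0): 8
8 is even, so the puzzle is solvable.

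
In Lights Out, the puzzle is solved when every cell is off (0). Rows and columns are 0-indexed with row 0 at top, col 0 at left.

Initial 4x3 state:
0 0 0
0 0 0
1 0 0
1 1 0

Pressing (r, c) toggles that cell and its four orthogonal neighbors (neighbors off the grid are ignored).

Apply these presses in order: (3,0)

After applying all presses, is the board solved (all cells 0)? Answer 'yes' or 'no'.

After press 1 at (3,0):
0 0 0
0 0 0
0 0 0
0 0 0

Lights still on: 0

Answer: yes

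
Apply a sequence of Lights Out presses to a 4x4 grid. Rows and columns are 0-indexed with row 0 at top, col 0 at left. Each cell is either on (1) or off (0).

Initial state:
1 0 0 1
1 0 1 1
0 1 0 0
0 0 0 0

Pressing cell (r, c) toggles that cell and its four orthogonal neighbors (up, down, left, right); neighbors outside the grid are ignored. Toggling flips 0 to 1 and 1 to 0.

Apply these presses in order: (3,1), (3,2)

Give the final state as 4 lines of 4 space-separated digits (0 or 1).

Answer: 1 0 0 1
1 0 1 1
0 0 1 0
1 0 0 1

Derivation:
After press 1 at (3,1):
1 0 0 1
1 0 1 1
0 0 0 0
1 1 1 0

After press 2 at (3,2):
1 0 0 1
1 0 1 1
0 0 1 0
1 0 0 1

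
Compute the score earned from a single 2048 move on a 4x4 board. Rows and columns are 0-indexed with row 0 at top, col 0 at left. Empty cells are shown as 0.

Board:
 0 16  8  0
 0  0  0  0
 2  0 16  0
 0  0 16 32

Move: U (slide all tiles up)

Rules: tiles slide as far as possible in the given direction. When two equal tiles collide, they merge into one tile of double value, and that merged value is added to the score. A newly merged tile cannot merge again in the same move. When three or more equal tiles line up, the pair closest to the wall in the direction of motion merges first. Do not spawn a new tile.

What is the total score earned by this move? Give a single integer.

Answer: 32

Derivation:
Slide up:
col 0: [0, 0, 2, 0] -> [2, 0, 0, 0]  score +0 (running 0)
col 1: [16, 0, 0, 0] -> [16, 0, 0, 0]  score +0 (running 0)
col 2: [8, 0, 16, 16] -> [8, 32, 0, 0]  score +32 (running 32)
col 3: [0, 0, 0, 32] -> [32, 0, 0, 0]  score +0 (running 32)
Board after move:
 2 16  8 32
 0  0 32  0
 0  0  0  0
 0  0  0  0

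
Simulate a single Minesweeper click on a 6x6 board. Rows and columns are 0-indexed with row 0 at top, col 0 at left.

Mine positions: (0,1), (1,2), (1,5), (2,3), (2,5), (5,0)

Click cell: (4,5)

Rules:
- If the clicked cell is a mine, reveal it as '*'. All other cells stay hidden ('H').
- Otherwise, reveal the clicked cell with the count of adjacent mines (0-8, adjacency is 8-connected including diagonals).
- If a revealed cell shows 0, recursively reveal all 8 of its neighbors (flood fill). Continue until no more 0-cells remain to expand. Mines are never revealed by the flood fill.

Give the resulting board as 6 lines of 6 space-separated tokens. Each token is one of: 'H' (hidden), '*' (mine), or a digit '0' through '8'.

H H H H H H
1 2 H H H H
0 1 2 H H H
0 0 1 1 2 1
1 1 0 0 0 0
H 1 0 0 0 0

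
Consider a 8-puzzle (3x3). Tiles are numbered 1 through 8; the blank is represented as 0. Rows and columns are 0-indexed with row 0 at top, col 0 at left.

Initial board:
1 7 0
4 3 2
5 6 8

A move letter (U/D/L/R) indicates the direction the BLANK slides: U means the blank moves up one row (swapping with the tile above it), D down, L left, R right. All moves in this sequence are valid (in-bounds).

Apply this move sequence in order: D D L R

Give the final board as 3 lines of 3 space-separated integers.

Answer: 1 7 2
4 3 8
5 6 0

Derivation:
After move 1 (D):
1 7 2
4 3 0
5 6 8

After move 2 (D):
1 7 2
4 3 8
5 6 0

After move 3 (L):
1 7 2
4 3 8
5 0 6

After move 4 (R):
1 7 2
4 3 8
5 6 0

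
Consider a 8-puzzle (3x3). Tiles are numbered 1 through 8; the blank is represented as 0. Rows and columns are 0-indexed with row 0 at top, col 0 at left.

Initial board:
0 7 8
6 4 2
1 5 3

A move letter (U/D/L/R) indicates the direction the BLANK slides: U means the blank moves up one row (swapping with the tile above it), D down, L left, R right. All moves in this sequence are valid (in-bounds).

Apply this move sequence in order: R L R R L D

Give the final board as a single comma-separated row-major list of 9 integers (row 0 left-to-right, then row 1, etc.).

Answer: 7, 4, 8, 6, 0, 2, 1, 5, 3

Derivation:
After move 1 (R):
7 0 8
6 4 2
1 5 3

After move 2 (L):
0 7 8
6 4 2
1 5 3

After move 3 (R):
7 0 8
6 4 2
1 5 3

After move 4 (R):
7 8 0
6 4 2
1 5 3

After move 5 (L):
7 0 8
6 4 2
1 5 3

After move 6 (D):
7 4 8
6 0 2
1 5 3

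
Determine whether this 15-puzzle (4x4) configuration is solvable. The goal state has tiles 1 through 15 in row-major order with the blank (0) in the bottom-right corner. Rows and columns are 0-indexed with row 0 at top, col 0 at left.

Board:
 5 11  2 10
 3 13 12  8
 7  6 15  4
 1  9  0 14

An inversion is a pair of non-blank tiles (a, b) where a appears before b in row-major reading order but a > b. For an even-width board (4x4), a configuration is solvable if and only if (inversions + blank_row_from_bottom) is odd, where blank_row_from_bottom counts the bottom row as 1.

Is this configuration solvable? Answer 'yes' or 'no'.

Answer: no

Derivation:
Inversions: 49
Blank is in row 3 (0-indexed from top), which is row 1 counting from the bottom (bottom = 1).
49 + 1 = 50, which is even, so the puzzle is not solvable.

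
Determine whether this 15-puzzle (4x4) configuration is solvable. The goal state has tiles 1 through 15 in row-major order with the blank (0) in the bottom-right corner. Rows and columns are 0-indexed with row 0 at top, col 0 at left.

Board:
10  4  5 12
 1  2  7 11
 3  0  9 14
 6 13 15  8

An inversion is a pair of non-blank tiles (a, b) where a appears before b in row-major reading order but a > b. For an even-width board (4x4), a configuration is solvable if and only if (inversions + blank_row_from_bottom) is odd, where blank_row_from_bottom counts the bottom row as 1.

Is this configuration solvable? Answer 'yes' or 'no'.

Answer: no

Derivation:
Inversions: 36
Blank is in row 2 (0-indexed from top), which is row 2 counting from the bottom (bottom = 1).
36 + 2 = 38, which is even, so the puzzle is not solvable.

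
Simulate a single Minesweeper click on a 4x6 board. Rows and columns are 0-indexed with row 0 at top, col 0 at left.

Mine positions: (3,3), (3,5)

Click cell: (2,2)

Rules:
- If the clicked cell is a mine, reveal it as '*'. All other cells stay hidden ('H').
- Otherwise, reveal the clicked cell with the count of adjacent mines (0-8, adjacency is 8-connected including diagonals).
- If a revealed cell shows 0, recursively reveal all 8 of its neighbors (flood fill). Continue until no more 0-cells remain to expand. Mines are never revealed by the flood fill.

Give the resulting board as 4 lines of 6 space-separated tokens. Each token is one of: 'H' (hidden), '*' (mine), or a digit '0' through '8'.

H H H H H H
H H H H H H
H H 1 H H H
H H H H H H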